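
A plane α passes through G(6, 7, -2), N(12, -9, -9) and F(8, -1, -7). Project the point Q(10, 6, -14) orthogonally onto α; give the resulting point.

GN = (6, -16, -7), GF = (2, -8, -5); a normal to α is GN × GF = (24, 16, -16).
Using G: α has equation 24x + 16y - 16z = 288.
Foot = Q − λn with λ = (n·Q − d)/|n|² = (560 − 288)/1088 = 1/4.
Foot = (10, 6, -14) − (1/4)·(24, 16, -16) = (4, 2, -10).

(4, 2, -10)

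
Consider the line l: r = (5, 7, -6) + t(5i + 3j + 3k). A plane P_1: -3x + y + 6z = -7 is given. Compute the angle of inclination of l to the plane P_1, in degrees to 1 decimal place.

sin θ = |n·v| / (|n||v|) = |6| / (√46 · √43) = 0.13491.
θ ≈ 7.8°.

7.8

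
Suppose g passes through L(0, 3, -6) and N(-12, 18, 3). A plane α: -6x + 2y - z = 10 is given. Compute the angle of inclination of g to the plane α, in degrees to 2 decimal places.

A direction vector for g is N − L = (-12, 15, 9).
sin θ = |n·v| / (|n||v|) = |93| / (√41 · √450) = 0.68468.
θ ≈ 43.21°.

43.21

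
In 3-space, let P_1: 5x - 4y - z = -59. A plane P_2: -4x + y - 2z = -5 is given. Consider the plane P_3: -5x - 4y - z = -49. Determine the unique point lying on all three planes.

(-1, 11, 10)

Solving the 3×3 linear system 5x - 4y - z = -59, -4x + y - 2z = -5, -5x - 4y - z = -49 (e.g. by elimination or Cramer's rule, determinant = -90) gives (-1, 11, 10).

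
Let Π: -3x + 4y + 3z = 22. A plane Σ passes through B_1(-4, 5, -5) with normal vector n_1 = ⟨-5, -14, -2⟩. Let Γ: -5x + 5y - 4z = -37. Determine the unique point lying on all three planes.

Σ: n_1·r = n_1·B_1 gives -5x - 14y - 2z = -40.
Solving the 3×3 linear system -3x + 4y + 3z = 22, -5x - 14y - 2z = -40, -5x + 5y - 4z = -37 (e.g. by elimination or Cramer's rule, determinant = -523) gives (2, 1, 8).

(2, 1, 8)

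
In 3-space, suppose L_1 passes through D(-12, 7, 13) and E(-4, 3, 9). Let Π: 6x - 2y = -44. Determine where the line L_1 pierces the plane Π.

A direction vector for L_1 is E − D = (8, -4, -4).
Substitute r = (-12, 7, 13) + t(8, -4, -4) into the plane: -86 + 56t = -44, so t = 3/4.
Intersection: (-12, 7, 13) + (3/4)·(8, -4, -4) = (-6, 4, 10).

(-6, 4, 10)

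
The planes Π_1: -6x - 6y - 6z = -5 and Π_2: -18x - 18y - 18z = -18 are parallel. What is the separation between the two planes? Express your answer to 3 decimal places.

Rescale Π_2 by 1/3: -6x - 6y - 6z = -6. Then distance = |-5 − (-6)| / √108 ≈ 0.096.

0.096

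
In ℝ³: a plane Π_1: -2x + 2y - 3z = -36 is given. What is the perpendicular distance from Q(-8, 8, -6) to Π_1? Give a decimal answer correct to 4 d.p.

n·Q − d = (-2)·(-8) + (2)·(8) + (-3)·(-6) − (-36) = 86; |n| = √17.
Distance = |86| / √17 = 86/√17 ≈ 20.8581.

20.8581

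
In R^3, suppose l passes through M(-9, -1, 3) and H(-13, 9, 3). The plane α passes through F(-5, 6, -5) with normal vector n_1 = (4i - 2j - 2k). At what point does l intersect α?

A direction vector for l is H − M = (-4, 10, 0).
α: n_1·r = n_1·F gives 4x - 2y - 2z = -22.
Substitute r = (-9, -1, 3) + t(-4, 10, 0) into the plane: -40 + (-36)t = -22, so t = -1/2.
Intersection: (-9, -1, 3) + (-1/2)·(-4, 10, 0) = (-7, -6, 3).

(-7, -6, 3)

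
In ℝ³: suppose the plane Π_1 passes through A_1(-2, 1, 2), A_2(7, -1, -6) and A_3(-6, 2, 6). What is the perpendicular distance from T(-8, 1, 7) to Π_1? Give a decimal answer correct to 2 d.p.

A_1A_2 = (9, -2, -8), A_1A_3 = (-4, 1, 4); a normal to Π_1 is A_1A_2 × A_1A_3 = (0, -4, 1).
Using A_1: Π_1 has equation -4y + z = -2.
n·T − d = (0)·(-8) + (-4)·(1) + (1)·(7) − (-2) = 5; |n| = √17.
Distance = |5| / √17 = 5/√17 ≈ 1.21.

1.21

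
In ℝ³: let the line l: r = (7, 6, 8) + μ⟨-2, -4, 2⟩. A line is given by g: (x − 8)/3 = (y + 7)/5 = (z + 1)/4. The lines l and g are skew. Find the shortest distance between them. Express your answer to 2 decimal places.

g has direction (3, 5, 4) through (8, -7, -1).
Common perpendicular direction n = (-2, -4, 2) × (3, 5, 4) = (-26, 14, 2).
With w = (8, -7, -1) − (7, 6, 8) = (1, -13, -9), w · n = -226.
Distance = |w · n| / |n| = |-226| / √876 ≈ 7.64.

7.64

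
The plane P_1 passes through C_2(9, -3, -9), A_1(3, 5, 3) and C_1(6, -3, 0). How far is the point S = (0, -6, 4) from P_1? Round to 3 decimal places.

C_2A_1 = (-6, 8, 12), C_2C_1 = (-3, 0, 9); a normal to P_1 is C_2A_1 × C_2C_1 = (72, 18, 24).
Using C_2: P_1 has equation 72x + 18y + 24z = 378.
n·S − d = (72)·(0) + (18)·(-6) + (24)·(4) − 378 = -390; |n| = √6084.
Distance = |-390| / √6084 = 390/√6084 ≈ 5.000.

5.000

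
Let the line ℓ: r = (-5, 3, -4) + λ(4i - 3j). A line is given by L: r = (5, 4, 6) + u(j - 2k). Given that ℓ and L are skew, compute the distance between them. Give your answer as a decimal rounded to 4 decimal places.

10.0275

Common perpendicular direction n = (4, -3, 0) × (0, 1, -2) = (6, 8, 4).
With w = (5, 4, 6) − (-5, 3, -4) = (10, 1, 10), w · n = 108.
Distance = |w · n| / |n| = |108| / √116 ≈ 10.0275.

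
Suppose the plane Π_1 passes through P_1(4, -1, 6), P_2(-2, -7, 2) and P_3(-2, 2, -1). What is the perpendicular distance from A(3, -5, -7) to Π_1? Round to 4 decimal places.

9.1766

P_1P_2 = (-6, -6, -4), P_1P_3 = (-6, 3, -7); a normal to Π_1 is P_1P_2 × P_1P_3 = (54, -18, -54).
Using P_1: Π_1 has equation 54x - 18y - 54z = -90.
n·A − d = (54)·(3) + (-18)·(-5) + (-54)·(-7) − (-90) = 720; |n| = √6156.
Distance = |720| / √6156 = 720/√6156 ≈ 9.1766.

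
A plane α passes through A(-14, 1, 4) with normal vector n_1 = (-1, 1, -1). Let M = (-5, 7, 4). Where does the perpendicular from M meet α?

α: n_1·r = n_1·A gives -x + y - z = 11.
Foot = M − λn with λ = (n·M − d)/|n|² = (8 − 11)/3 = -1.
Foot = (-5, 7, 4) − (-1)·(-1, 1, -1) = (-6, 8, 3).

(-6, 8, 3)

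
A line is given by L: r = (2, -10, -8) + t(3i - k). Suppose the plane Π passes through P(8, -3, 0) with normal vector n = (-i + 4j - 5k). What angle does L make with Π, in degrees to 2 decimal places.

5.60

Π: n·r = n·P gives -x + 4y - 5z = -20.
sin θ = |n·v| / (|n||v|) = |2| / (√42 · √10) = 0.09759.
θ ≈ 5.60°.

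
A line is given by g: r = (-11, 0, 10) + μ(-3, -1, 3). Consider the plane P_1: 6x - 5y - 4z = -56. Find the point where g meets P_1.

(-5, 2, 4)

Substitute r = (-11, 0, 10) + t(-3, -1, 3) into the plane: -106 + (-25)t = -56, so t = -2.
Intersection: (-11, 0, 10) + (-2)·(-3, -1, 3) = (-5, 2, 4).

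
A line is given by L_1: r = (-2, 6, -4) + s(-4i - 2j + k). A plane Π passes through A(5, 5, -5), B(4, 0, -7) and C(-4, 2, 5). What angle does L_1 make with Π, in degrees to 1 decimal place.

21.4

AB = (-1, -5, -2), AC = (-9, -3, 10); a normal to Π is AB × AC = (-56, 28, -42).
Using A: Π has equation -56x + 28y - 42z = 70.
sin θ = |n·v| / (|n||v|) = |126| / (√5684 · √21) = 0.36470.
θ ≈ 21.4°.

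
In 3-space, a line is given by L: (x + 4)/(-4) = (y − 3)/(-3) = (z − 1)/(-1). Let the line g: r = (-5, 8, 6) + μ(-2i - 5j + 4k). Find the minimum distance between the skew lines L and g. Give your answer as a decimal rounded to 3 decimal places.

6.223

L has direction (-4, -3, -1) through (-4, 3, 1).
Common perpendicular direction n = (-4, -3, -1) × (-2, -5, 4) = (-17, 18, 14).
With w = (-5, 8, 6) − (-4, 3, 1) = (-1, 5, 5), w · n = 177.
Distance = |w · n| / |n| = |177| / √809 ≈ 6.223.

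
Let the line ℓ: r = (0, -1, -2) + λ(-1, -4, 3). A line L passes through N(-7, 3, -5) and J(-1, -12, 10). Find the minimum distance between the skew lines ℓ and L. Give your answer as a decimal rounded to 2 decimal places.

2.25

A direction vector for L is J − N = (6, -15, 15).
Common perpendicular direction n = (-1, -4, 3) × (6, -15, 15) = (-15, 33, 39).
With w = (-7, 3, -5) − (0, -1, -2) = (-7, 4, -3), w · n = 120.
Distance = |w · n| / |n| = |120| / √2835 ≈ 2.25.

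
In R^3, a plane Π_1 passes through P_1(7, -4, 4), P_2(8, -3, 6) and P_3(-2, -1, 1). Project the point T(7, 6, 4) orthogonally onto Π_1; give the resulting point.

P_1P_2 = (1, 1, 2), P_1P_3 = (-9, 3, -3); a normal to Π_1 is P_1P_2 × P_1P_3 = (-9, -15, 12).
Using P_1: Π_1 has equation -9x - 15y + 12z = 45.
Foot = T − λn with λ = (n·T − d)/|n|² = (-105 − 45)/450 = -1/3.
Foot = (7, 6, 4) − (-1/3)·(-9, -15, 12) = (4, 1, 8).

(4, 1, 8)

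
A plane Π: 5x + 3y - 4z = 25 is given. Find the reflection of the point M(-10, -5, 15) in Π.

(20, 13, -9)

λ = (n·M − d)/|n|² = (-125 − 25)/50 = -3.
Reflection = M − 2λn = (-10, -5, 15) − (-6)·(5, 3, -4) = (20, 13, -9).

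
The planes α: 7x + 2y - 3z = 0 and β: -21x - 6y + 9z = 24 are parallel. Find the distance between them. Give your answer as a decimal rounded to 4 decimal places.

1.0160

Rescale β by 1/(-3): 7x + 2y - 3z = -8. Then distance = |0 − (-8)| / √62 ≈ 1.0160.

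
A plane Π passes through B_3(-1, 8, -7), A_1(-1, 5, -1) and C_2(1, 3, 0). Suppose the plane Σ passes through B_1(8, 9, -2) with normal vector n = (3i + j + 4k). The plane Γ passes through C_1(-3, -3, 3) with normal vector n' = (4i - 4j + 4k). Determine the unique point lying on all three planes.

B_3A_1 = (0, -3, 6), B_3C_2 = (2, -5, 7); a normal to Π is B_3A_1 × B_3C_2 = (9, 12, 6).
Using B_3: Π has equation 9x + 12y + 6z = 45.
Σ: n·r = n·B_1 gives 3x + y + 4z = 25.
Γ: n'·r = n'·C_1 gives 4x - 4y + 4z = 12.
Solving the 3×3 linear system 9x + 12y + 6z = 45, 3x + y + 4z = 25, 4x - 4y + 4z = 12 (e.g. by elimination or Cramer's rule, determinant = 132) gives (-3, 2, 8).

(-3, 2, 8)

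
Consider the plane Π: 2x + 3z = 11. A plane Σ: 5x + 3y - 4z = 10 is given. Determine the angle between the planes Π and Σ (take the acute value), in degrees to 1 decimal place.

cos θ = |n₁·n₂| / (|n₁||n₂|) = |-2| / (√13 · √50).
θ = arccos(0.07845) ≈ 85.5°.

85.5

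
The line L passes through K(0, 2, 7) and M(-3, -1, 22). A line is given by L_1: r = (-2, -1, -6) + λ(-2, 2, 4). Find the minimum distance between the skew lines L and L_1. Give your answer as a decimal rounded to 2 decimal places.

6.22

A direction vector for L is M − K = (-3, -3, 15).
Common perpendicular direction n = (-3, -3, 15) × (-2, 2, 4) = (-42, -18, -12).
With w = (-2, -1, -6) − (0, 2, 7) = (-2, -3, -13), w · n = 294.
Distance = |w · n| / |n| = |294| / √2232 ≈ 6.22.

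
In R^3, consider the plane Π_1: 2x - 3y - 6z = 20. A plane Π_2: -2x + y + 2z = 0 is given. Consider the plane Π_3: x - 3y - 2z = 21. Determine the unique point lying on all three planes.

Solving the 3×3 linear system 2x - 3y - 6z = 20, -2x + y + 2z = 0, x - 3y - 2z = 21 (e.g. by elimination or Cramer's rule, determinant = -16) gives (-5, -8, -1).

(-5, -8, -1)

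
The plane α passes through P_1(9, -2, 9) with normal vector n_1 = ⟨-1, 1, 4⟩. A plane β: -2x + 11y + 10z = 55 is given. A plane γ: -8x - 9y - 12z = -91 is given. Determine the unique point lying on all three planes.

(2, -1, 7)

α: n_1·r = n_1·P_1 gives -x + y + 4z = 25.
Solving the 3×3 linear system -x + y + 4z = 25, -2x + 11y + 10z = 55, -8x - 9y - 12z = -91 (e.g. by elimination or Cramer's rule, determinant = 362) gives (2, -1, 7).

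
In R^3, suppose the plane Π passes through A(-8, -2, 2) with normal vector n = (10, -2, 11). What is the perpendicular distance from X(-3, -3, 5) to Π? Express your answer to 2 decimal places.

5.67

Π: n·r = n·A gives 10x - 2y + 11z = -54.
n·X − d = (10)·(-3) + (-2)·(-3) + (11)·(5) − (-54) = 85; |n| = √225.
Distance = |85| / √225 = 85/√225 ≈ 5.67.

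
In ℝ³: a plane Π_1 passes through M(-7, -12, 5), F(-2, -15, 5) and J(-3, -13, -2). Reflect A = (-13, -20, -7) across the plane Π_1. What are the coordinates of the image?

(-1, 0, -3)

MF = (5, -3, 0), MJ = (4, -1, -7); a normal to Π_1 is MF × MJ = (21, 35, 7).
Using M: Π_1 has equation 21x + 35y + 7z = -532.
λ = (n·A − d)/|n|² = (-1022 − (-532))/1715 = -2/7.
Reflection = A − 2λn = (-13, -20, -7) − (-4/7)·(21, 35, 7) = (-1, 0, -3).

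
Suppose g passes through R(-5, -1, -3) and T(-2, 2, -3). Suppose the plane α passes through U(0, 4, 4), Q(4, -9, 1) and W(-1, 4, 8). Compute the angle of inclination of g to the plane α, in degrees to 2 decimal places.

A direction vector for g is T − R = (3, 3, 0).
UQ = (4, -13, -3), UW = (-1, 0, 4); a normal to α is UQ × UW = (-52, -13, -13).
Using U: α has equation -52x - 13y - 13z = -104.
sin θ = |n·v| / (|n||v|) = |-195| / (√3042 · √18) = 0.83333.
θ ≈ 56.44°.

56.44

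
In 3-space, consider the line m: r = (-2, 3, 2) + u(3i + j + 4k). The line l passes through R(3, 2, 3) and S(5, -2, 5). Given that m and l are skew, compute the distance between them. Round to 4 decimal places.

3.2327

A direction vector for l is S − R = (2, -4, 2).
Common perpendicular direction n = (3, 1, 4) × (2, -4, 2) = (18, 2, -14).
With w = (3, 2, 3) − (-2, 3, 2) = (5, -1, 1), w · n = 74.
Distance = |w · n| / |n| = |74| / √524 ≈ 3.2327.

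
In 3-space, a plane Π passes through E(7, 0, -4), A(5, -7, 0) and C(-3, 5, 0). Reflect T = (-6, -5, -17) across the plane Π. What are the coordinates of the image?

EA = (-2, -7, 4), EC = (-10, 5, 4); a normal to Π is EA × EC = (-48, -32, -80).
Using E: Π has equation -48x - 32y - 80z = -16.
λ = (n·T − d)/|n|² = (1808 − (-16))/9728 = 3/16.
Reflection = T − 2λn = (-6, -5, -17) − (3/8)·(-48, -32, -80) = (12, 7, 13).

(12, 7, 13)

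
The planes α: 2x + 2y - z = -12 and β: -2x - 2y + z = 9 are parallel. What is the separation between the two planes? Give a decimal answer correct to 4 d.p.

Rescale β by 1/(-1): 2x + 2y - z = -9. Then distance = |-12 − (-9)| / √9 ≈ 1.0000.

1.0000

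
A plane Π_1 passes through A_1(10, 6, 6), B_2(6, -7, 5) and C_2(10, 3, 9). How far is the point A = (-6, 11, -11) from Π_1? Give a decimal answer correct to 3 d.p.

11.656

A_1B_2 = (-4, -13, -1), A_1C_2 = (0, -3, 3); a normal to Π_1 is A_1B_2 × A_1C_2 = (-42, 12, 12).
Using A_1: Π_1 has equation -42x + 12y + 12z = -276.
n·A − d = (-42)·(-6) + (12)·(11) + (12)·(-11) − (-276) = 528; |n| = √2052.
Distance = |528| / √2052 = 528/√2052 ≈ 11.656.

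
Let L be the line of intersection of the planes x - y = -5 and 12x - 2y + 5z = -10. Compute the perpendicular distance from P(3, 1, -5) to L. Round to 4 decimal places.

6.0415

Direction of L: (1, -1, 0) × (12, -2, 5) = (-5, -5, 10).
A point on L: solving the two plane equations with x = -2 gives (-2, 3, 4).
Taking (-2, 3, 4) on L with direction v = (-5, -5, 10): w = P − (-2, 3, 4) = (5, -2, -9), and w × v = (-65, -5, -35).
Distance = |w × v| / |v| = √5475 / √150 ≈ 6.0415.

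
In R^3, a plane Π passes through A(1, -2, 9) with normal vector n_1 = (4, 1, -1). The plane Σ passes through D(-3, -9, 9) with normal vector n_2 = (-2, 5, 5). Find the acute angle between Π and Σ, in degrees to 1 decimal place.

Π: n_1·r = n_1·A gives 4x + y - z = -7.
Σ: n_2·r = n_2·D gives -2x + 5y + 5z = 6.
cos θ = |n₁·n₂| / (|n₁||n₂|) = |-8| / (√18 · √54).
θ = arccos(0.25660) ≈ 75.1°.

75.1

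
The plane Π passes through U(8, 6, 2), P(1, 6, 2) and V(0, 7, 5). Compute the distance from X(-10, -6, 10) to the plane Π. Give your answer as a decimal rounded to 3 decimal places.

UP = (-7, 0, 0), UV = (-8, 1, 3); a normal to Π is UP × UV = (0, 21, -7).
Using U: Π has equation 21y - 7z = 112.
n·X − d = (0)·(-10) + (21)·(-6) + (-7)·(10) − 112 = -308; |n| = √490.
Distance = |-308| / √490 = 308/√490 ≈ 13.914.

13.914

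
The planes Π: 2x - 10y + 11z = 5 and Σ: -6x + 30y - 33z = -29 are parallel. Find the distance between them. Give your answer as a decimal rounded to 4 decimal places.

Rescale Σ by 1/(-3): 2x - 10y + 11z = 29/3. Then distance = |5 − (29/3)| / √225 ≈ 0.3111.

0.3111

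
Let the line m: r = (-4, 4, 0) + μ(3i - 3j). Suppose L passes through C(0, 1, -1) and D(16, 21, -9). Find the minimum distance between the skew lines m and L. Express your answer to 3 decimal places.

A direction vector for L is D − C = (16, 20, -8).
Common perpendicular direction n = (3, -3, 0) × (16, 20, -8) = (24, 24, 108).
With w = (0, 1, -1) − (-4, 4, 0) = (4, -3, -1), w · n = -84.
Distance = |w · n| / |n| = |-84| / √12816 ≈ 0.742.

0.742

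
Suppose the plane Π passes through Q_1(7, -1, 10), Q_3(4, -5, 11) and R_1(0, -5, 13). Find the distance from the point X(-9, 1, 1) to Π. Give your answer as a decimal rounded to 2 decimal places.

15.33

Q_1Q_3 = (-3, -4, 1), Q_1R_1 = (-7, -4, 3); a normal to Π is Q_1Q_3 × Q_1R_1 = (-8, 2, -16).
Using Q_1: Π has equation -8x + 2y - 16z = -218.
n·X − d = (-8)·(-9) + (2)·(1) + (-16)·(1) − (-218) = 276; |n| = √324.
Distance = |276| / √324 = 276/√324 ≈ 15.33.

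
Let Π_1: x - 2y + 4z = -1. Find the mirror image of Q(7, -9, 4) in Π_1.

(3, -1, -12)

λ = (n·Q − d)/|n|² = (41 − (-1))/21 = 2.
Reflection = Q − 2λn = (7, -9, 4) − 4·(1, -2, 4) = (3, -1, -12).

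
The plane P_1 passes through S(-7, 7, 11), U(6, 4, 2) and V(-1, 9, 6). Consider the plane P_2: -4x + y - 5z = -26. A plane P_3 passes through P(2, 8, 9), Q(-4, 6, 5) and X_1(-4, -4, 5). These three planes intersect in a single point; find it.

SU = (13, -3, -9), SV = (6, 2, -5); a normal to P_1 is SU × SV = (33, 11, 44).
Using S: P_1 has equation 33x + 11y + 44z = 330.
PQ = (-6, -2, -4), PX_1 = (-6, -12, -4); a normal to P_3 is PQ × PX_1 = (-40, 0, 60).
Using P: P_3 has equation -40x + 60z = 460.
Solving the 3×3 linear system 33x + 11y + 44z = 330, -4x + y - 5z = -26, -40x + 60z = 460 (e.g. by elimination or Cramer's rule, determinant = 8580) gives (-1, 5, 7).

(-1, 5, 7)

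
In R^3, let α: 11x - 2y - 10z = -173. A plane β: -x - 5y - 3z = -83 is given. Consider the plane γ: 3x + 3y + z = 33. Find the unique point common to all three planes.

Solving the 3×3 linear system 11x - 2y - 10z = -173, -x - 5y - 3z = -83, 3x + 3y + z = 33 (e.g. by elimination or Cramer's rule, determinant = -60) gives (-3, 10, 12).

(-3, 10, 12)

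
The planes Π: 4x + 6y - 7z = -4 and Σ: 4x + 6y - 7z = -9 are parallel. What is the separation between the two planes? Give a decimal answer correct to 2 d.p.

0.50

Same normal n = (4, 6, -7) with |n| = √101; distance = |-4 − (-9)| / |n| = 5/√101 ≈ 0.50.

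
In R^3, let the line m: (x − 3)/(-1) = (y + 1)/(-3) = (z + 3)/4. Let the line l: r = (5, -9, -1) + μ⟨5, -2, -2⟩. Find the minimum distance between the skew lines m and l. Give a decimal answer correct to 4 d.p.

2.8830

m has direction (-1, -3, 4) through (3, -1, -3).
Common perpendicular direction n = (-1, -3, 4) × (5, -2, -2) = (14, 18, 17).
With w = (5, -9, -1) − (3, -1, -3) = (2, -8, 2), w · n = -82.
Distance = |w · n| / |n| = |-82| / √809 ≈ 2.8830.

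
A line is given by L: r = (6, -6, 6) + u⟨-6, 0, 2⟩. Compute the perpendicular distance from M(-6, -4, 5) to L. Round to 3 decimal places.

5.148

Taking (6, -6, 6) on L with direction v = (-6, 0, 2): w = M − (6, -6, 6) = (-12, 2, -1), and w × v = (4, 30, 12).
Distance = |w × v| / |v| = √1060 / √40 ≈ 5.148.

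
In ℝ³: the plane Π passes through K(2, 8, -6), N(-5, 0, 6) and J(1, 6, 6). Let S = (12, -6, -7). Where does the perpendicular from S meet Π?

KN = (-7, -8, 12), KJ = (-1, -2, 12); a normal to Π is KN × KJ = (-72, 72, 6).
Using K: Π has equation -72x + 72y + 6z = 396.
Foot = S − λn with λ = (n·S − d)/|n|² = (-1338 − 396)/10404 = -1/6.
Foot = (12, -6, -7) − (-1/6)·(-72, 72, 6) = (0, 6, -6).

(0, 6, -6)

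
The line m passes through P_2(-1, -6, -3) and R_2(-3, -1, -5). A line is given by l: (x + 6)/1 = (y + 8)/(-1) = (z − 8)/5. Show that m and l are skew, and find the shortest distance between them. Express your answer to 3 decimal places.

6.684

A direction vector for m is R_2 − P_2 = (-2, 5, -2).
l has direction (1, -1, 5) through (-6, -8, 8).
Common perpendicular direction n = (-2, 5, -2) × (1, -1, 5) = (23, 8, -3).
With w = (-6, -8, 8) − (-1, -6, -3) = (-5, -2, 11), w · n = -164.
Since n ≠ 0 the lines are not parallel, and w · n = -164 ≠ 0 so they do not intersect; hence they are skew.
Distance = |w · n| / |n| = |-164| / √602 ≈ 6.684.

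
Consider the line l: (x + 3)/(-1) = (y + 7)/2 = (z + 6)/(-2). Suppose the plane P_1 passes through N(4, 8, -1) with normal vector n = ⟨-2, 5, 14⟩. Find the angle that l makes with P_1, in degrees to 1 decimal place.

l has direction (-1, 2, -2) through (-3, -7, -6).
P_1: n·r = n·N gives -2x + 5y + 14z = 18.
sin θ = |n·v| / (|n||v|) = |-16| / (√225 · √9) = 0.35556.
θ ≈ 20.8°.

20.8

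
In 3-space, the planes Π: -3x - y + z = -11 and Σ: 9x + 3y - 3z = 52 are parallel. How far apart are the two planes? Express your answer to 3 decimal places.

1.910

Rescale Σ by 1/(-3): -3x - y + z = -52/3. Then distance = |-11 − (-52/3)| / √11 ≈ 1.910.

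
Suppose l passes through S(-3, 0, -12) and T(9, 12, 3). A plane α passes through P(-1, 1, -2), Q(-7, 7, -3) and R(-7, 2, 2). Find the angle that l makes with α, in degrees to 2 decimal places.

84.38

A direction vector for l is T − S = (12, 12, 15).
PQ = (-6, 6, -1), PR = (-6, 1, 4); a normal to α is PQ × PR = (25, 30, 30).
Using P: α has equation 25x + 30y + 30z = -55.
sin θ = |n·v| / (|n||v|) = |1110| / (√2425 · √513) = 0.99520.
θ ≈ 84.38°.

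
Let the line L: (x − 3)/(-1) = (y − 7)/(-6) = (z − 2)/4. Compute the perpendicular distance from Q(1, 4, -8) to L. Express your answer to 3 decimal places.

10.269

L has direction (-1, -6, 4) through (3, 7, 2).
Taking (3, 7, 2) on L with direction v = (-1, -6, 4): w = Q − (3, 7, 2) = (-2, -3, -10), and w × v = (-72, 18, 9).
Distance = |w × v| / |v| = √5589 / √53 ≈ 10.269.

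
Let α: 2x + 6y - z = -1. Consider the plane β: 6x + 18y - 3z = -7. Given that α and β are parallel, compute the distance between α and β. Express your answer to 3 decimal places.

0.208

Rescale β by 1/3: 2x + 6y - z = -7/3. Then distance = |-1 − (-7/3)| / √41 ≈ 0.208.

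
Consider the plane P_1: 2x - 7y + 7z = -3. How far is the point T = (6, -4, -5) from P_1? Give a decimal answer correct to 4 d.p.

0.7921

n·T − d = (2)·(6) + (-7)·(-4) + (7)·(-5) − (-3) = 8; |n| = √102.
Distance = |8| / √102 = 8/√102 ≈ 0.7921.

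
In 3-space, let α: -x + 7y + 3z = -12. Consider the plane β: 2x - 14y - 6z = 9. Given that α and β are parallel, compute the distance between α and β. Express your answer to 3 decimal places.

Rescale β by 1/(-2): -x + 7y + 3z = -9/2. Then distance = |-12 − (-9/2)| / √59 ≈ 0.976.

0.976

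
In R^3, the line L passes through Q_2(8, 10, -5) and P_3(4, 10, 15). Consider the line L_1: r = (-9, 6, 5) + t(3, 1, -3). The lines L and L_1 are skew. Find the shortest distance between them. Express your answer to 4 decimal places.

2.0708

A direction vector for L is P_3 − Q_2 = (-4, 0, 20).
Common perpendicular direction n = (-4, 0, 20) × (3, 1, -3) = (-20, 48, -4).
With w = (-9, 6, 5) − (8, 10, -5) = (-17, -4, 10), w · n = 108.
Distance = |w · n| / |n| = |108| / √2720 ≈ 2.0708.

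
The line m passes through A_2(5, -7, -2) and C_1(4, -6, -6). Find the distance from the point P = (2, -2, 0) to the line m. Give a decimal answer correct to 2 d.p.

A direction vector for m is C_1 − A_2 = (-1, 1, -4).
Taking (5, -7, -2) on m with direction v = (-1, 1, -4): w = P − (5, -7, -2) = (-3, 5, 2), and w × v = (-22, -14, 2).
Distance = |w × v| / |v| = √684 / √18 ≈ 6.16.

6.16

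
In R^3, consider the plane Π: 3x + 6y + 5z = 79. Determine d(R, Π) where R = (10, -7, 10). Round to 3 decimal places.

n·R − d = (3)·(10) + (6)·(-7) + (5)·(10) − 79 = -41; |n| = √70.
Distance = |-41| / √70 = 41/√70 ≈ 4.900.

4.900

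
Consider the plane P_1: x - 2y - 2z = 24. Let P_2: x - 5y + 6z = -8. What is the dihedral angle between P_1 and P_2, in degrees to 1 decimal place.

87.6

cos θ = |n₁·n₂| / (|n₁||n₂|) = |-1| / (√9 · √62).
θ = arccos(0.04233) ≈ 87.6°.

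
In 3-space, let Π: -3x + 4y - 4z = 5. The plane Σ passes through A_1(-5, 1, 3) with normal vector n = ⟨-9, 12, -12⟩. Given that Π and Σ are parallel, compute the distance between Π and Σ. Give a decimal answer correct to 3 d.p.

Σ: n·r = n·A_1 gives -9x + 12y - 12z = 21.
Rescale Σ by 1/3: -3x + 4y - 4z = 7. Then distance = |5 − 7| / √41 ≈ 0.312.

0.312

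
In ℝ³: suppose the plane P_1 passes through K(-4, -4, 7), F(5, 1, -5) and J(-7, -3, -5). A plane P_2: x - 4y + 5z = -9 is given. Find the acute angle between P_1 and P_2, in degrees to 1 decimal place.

59.6

KF = (9, 5, -12), KJ = (-3, 1, -12); a normal to P_1 is KF × KJ = (-48, 144, 24).
Using K: P_1 has equation -48x + 144y + 24z = -216.
cos θ = |n₁·n₂| / (|n₁||n₂|) = |-504| / (√23616 · √42).
θ = arccos(0.50606) ≈ 59.6°.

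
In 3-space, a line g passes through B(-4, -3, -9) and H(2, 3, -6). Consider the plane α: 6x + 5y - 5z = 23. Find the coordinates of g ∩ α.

A direction vector for g is H − B = (6, 6, 3).
Substitute r = (-4, -3, -9) + t(6, 6, 3) into the plane: 6 + 51t = 23, so t = 1/3.
Intersection: (-4, -3, -9) + (1/3)·(6, 6, 3) = (-2, -1, -8).

(-2, -1, -8)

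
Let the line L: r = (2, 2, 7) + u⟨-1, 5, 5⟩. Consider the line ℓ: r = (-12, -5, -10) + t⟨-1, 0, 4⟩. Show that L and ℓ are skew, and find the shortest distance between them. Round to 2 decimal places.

17.35

Common perpendicular direction n = (-1, 5, 5) × (-1, 0, 4) = (20, -1, 5).
With w = (-12, -5, -10) − (2, 2, 7) = (-14, -7, -17), w · n = -358.
Since n ≠ 0 the lines are not parallel, and w · n = -358 ≠ 0 so they do not intersect; hence they are skew.
Distance = |w · n| / |n| = |-358| / √426 ≈ 17.35.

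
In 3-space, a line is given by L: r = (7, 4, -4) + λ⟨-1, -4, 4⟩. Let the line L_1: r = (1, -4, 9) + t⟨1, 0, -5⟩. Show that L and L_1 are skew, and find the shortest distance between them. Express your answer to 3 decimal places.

Common perpendicular direction n = (-1, -4, 4) × (1, 0, -5) = (20, -1, 4).
With w = (1, -4, 9) − (7, 4, -4) = (-6, -8, 13), w · n = -60.
Since n ≠ 0 the lines are not parallel, and w · n = -60 ≠ 0 so they do not intersect; hence they are skew.
Distance = |w · n| / |n| = |-60| / √417 ≈ 2.938.

2.938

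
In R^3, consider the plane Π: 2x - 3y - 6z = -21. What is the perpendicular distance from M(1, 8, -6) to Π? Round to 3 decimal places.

n·M − d = (2)·(1) + (-3)·(8) + (-6)·(-6) − (-21) = 35; |n| = √49.
Distance = |35| / √49 = 35/√49 ≈ 5.000.

5.000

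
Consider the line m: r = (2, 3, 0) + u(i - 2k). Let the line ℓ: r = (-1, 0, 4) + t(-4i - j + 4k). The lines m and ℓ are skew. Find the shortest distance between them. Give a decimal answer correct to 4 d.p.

2.1822

Common perpendicular direction n = (1, 0, -2) × (-4, -1, 4) = (-2, 4, -1).
With w = (-1, 0, 4) − (2, 3, 0) = (-3, -3, 4), w · n = -10.
Distance = |w · n| / |n| = |-10| / √21 ≈ 2.1822.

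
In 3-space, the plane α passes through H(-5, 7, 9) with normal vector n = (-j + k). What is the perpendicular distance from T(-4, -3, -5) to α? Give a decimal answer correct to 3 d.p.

2.828

α: n·r = n·H gives -y + z = 2.
n·T − d = (0)·(-4) + (-1)·(-3) + (1)·(-5) − 2 = -4; |n| = √2.
Distance = |-4| / √2 = 4/√2 ≈ 2.828.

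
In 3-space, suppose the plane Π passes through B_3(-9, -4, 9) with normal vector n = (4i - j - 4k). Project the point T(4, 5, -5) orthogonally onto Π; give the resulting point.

Π: n·r = n·B_3 gives 4x - y - 4z = -68.
Foot = T − λn with λ = (n·T − d)/|n|² = (31 − (-68))/33 = 3.
Foot = (4, 5, -5) − 3·(4, -1, -4) = (-8, 8, 7).

(-8, 8, 7)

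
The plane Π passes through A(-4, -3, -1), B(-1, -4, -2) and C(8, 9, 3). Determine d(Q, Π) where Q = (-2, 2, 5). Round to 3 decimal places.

AB = (3, -1, -1), AC = (12, 12, 4); a normal to Π is AB × AC = (8, -24, 48).
Using A: Π has equation 8x - 24y + 48z = -8.
n·Q − d = (8)·(-2) + (-24)·(2) + (48)·(5) − (-8) = 184; |n| = √2944.
Distance = |184| / √2944 = 184/√2944 ≈ 3.391.

3.391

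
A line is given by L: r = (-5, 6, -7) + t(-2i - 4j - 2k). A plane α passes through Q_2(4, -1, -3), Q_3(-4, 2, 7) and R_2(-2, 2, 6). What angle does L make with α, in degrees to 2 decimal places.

26.45

Q_2Q_3 = (-8, 3, 10), Q_2R_2 = (-6, 3, 9); a normal to α is Q_2Q_3 × Q_2R_2 = (-3, 12, -6).
Using Q_2: α has equation -3x + 12y - 6z = -6.
sin θ = |n·v| / (|n||v|) = |-30| / (√189 · √24) = 0.44544.
θ ≈ 26.45°.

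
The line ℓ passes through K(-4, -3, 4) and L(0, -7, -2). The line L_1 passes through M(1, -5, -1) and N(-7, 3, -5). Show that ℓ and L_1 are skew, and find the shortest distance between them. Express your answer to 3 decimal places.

2.121

A direction vector for ℓ is L − K = (4, -4, -6).
A direction vector for L_1 is N − M = (-8, 8, -4).
Common perpendicular direction n = (4, -4, -6) × (-8, 8, -4) = (64, 64, 0).
With w = (1, -5, -1) − (-4, -3, 4) = (5, -2, -5), w · n = 192.
Since n ≠ 0 the lines are not parallel, and w · n = 192 ≠ 0 so they do not intersect; hence they are skew.
Distance = |w · n| / |n| = |192| / √8192 ≈ 2.121.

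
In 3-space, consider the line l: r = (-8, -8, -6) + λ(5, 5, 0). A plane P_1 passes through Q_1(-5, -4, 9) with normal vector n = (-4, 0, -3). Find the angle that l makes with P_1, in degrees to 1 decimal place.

P_1: n·r = n·Q_1 gives -4x - 3z = -7.
sin θ = |n·v| / (|n||v|) = |-20| / (√25 · √50) = 0.56569.
θ ≈ 34.4°.

34.4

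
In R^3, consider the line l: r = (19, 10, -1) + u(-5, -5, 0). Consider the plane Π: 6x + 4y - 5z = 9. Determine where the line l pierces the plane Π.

Substitute r = (19, 10, -1) + t(-5, -5, 0) into the plane: 159 + (-50)t = 9, so t = 3.
Intersection: (19, 10, -1) + 3·(-5, -5, 0) = (4, -5, -1).

(4, -5, -1)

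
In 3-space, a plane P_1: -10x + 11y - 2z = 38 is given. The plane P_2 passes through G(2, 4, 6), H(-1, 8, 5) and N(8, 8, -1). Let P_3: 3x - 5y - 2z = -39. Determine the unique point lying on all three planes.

GH = (-3, 4, -1), GN = (6, 4, -7); a normal to P_2 is GH × GN = (-24, -27, -36).
Using G: P_2 has equation -24x - 27y - 36z = -372.
Solving the 3×3 linear system -10x + 11y - 2z = 38, -24x - 27y - 36z = -372, 3x - 5y - 2z = -39 (e.g. by elimination or Cramer's rule, determinant = -858) gives (-1, 4, 8).

(-1, 4, 8)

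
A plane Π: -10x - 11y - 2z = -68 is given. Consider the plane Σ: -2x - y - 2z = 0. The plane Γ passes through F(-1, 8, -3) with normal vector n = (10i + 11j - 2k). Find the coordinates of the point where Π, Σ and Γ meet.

Γ: n·r = n·F gives 10x + 11y - 2z = 84.
Solving the 3×3 linear system -10x - 11y - 2z = -68, -2x - y - 2z = 0, 10x + 11y - 2z = 84 (e.g. by elimination or Cramer's rule, determinant = 48) gives (1, 6, -4).

(1, 6, -4)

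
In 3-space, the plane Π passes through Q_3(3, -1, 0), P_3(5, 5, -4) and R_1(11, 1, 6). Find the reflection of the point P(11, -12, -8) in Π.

Q_3P_3 = (2, 6, -4), Q_3R_1 = (8, 2, 6); a normal to Π is Q_3P_3 × Q_3R_1 = (44, -44, -44).
Using Q_3: Π has equation 44x - 44y - 44z = 176.
λ = (n·P − d)/|n|² = (1364 − 176)/5808 = 9/44.
Reflection = P − 2λn = (11, -12, -8) − (9/22)·(44, -44, -44) = (-7, 6, 10).

(-7, 6, 10)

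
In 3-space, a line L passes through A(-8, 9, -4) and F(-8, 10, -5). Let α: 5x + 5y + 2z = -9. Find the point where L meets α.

A direction vector for L is F − A = (0, 1, -1).
Substitute r = (-8, 9, -4) + t(0, 1, -1) into the plane: -3 + 3t = -9, so t = -2.
Intersection: (-8, 9, -4) + (-2)·(0, 1, -1) = (-8, 7, -2).

(-8, 7, -2)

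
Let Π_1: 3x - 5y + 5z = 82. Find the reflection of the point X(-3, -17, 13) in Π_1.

λ = (n·X − d)/|n|² = (141 − 82)/59 = 1.
Reflection = X − 2λn = (-3, -17, 13) − 2·(3, -5, 5) = (-9, -7, 3).

(-9, -7, 3)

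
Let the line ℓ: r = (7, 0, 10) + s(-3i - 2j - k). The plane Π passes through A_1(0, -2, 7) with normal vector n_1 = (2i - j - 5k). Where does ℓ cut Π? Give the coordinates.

Π: n_1·r = n_1·A_1 gives 2x - y - 5z = -33.
Substitute r = (7, 0, 10) + t(-3, -2, -1) into the plane: -36 + 1t = -33, so t = 3.
Intersection: (7, 0, 10) + 3·(-3, -2, -1) = (-2, -6, 7).

(-2, -6, 7)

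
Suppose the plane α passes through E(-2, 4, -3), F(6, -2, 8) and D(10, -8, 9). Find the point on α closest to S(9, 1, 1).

(4, -2, 3)

EF = (8, -6, 11), ED = (12, -12, 12); a normal to α is EF × ED = (60, 36, -24).
Using E: α has equation 60x + 36y - 24z = 96.
Foot = S − λn with λ = (n·S − d)/|n|² = (552 − 96)/5472 = 1/12.
Foot = (9, 1, 1) − (1/12)·(60, 36, -24) = (4, -2, 3).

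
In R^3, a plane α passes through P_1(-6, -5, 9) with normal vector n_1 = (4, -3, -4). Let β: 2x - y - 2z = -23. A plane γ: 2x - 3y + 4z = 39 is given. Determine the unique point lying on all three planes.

α: n_1·r = n_1·P_1 gives 4x - 3y - 4z = -45.
Solving the 3×3 linear system 4x - 3y - 4z = -45, 2x - y - 2z = -23, 2x - 3y + 4z = 39 (e.g. by elimination or Cramer's rule, determinant = 12) gives (-2, -1, 10).

(-2, -1, 10)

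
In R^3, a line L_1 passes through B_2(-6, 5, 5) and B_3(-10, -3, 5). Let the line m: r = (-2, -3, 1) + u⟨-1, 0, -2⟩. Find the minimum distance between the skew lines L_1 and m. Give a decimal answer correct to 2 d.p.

A direction vector for L_1 is B_3 − B_2 = (-4, -8, 0).
Common perpendicular direction n = (-4, -8, 0) × (-1, 0, -2) = (16, -8, -8).
With w = (-2, -3, 1) − (-6, 5, 5) = (4, -8, -4), w · n = 160.
Distance = |w · n| / |n| = |160| / √384 ≈ 8.16.

8.16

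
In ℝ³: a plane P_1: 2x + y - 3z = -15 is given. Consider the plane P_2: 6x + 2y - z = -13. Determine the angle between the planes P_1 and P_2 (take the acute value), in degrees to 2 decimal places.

44.80

cos θ = |n₁·n₂| / (|n₁||n₂|) = |17| / (√14 · √41).
θ = arccos(0.70957) ≈ 44.80°.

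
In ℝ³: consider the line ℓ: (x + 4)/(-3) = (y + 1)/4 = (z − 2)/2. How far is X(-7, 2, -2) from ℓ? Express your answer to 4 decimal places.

ℓ has direction (-3, 4, 2) through (-4, -1, 2).
Taking (-4, -1, 2) on ℓ with direction v = (-3, 4, 2): w = X − (-4, -1, 2) = (-3, 3, -4), and w × v = (22, 18, -3).
Distance = |w × v| / |v| = √817 / √29 ≈ 5.3078.

5.3078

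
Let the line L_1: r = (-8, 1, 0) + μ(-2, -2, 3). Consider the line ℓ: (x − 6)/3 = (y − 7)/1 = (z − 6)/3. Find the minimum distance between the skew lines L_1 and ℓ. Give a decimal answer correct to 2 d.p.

0.67

ℓ has direction (3, 1, 3) through (6, 7, 6).
Common perpendicular direction n = (-2, -2, 3) × (3, 1, 3) = (-9, 15, 4).
With w = (6, 7, 6) − (-8, 1, 0) = (14, 6, 6), w · n = -12.
Distance = |w · n| / |n| = |-12| / √322 ≈ 0.67.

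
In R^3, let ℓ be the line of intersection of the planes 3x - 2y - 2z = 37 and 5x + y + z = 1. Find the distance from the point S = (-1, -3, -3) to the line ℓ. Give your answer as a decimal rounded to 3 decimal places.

Direction of ℓ: (3, -2, -2) × (5, 1, 1) = (0, -13, 13).
A point on ℓ: solving the two plane equations with y = -3 gives (3, -3, -11).
Taking (3, -3, -11) on ℓ with direction v = (0, -13, 13): w = S − (3, -3, -11) = (-4, 0, 8), and w × v = (104, 52, 52).
Distance = |w × v| / |v| = √16224 / √338 ≈ 6.928.

6.928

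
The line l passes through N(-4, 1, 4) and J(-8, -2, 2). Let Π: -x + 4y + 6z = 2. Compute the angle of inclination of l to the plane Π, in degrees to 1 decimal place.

A direction vector for l is J − N = (-4, -3, -2).
sin θ = |n·v| / (|n||v|) = |-20| / (√53 · √29) = 0.51014.
θ ≈ 30.7°.

30.7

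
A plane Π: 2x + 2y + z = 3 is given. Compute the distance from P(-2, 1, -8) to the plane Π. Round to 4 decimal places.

n·P − d = (2)·(-2) + (2)·(1) + (1)·(-8) − 3 = -13; |n| = √9.
Distance = |-13| / √9 = 13/√9 ≈ 4.3333.

4.3333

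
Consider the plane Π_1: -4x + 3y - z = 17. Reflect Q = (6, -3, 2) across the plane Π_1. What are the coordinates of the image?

λ = (n·Q − d)/|n|² = (-35 − 17)/26 = -2.
Reflection = Q − 2λn = (6, -3, 2) − (-4)·(-4, 3, -1) = (-10, 9, -2).

(-10, 9, -2)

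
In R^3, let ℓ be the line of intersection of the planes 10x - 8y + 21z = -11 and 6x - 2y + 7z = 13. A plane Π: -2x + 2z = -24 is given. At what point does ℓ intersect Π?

(7, -3, -5)

Direction of ℓ: (10, -8, 21) × (6, -2, 7) = (-14, 56, 28).
A point on ℓ: solving the two plane equations with x = 5 gives (5, 5, -1).
Substitute r = (5, 5, -1) + t(-14, 56, 28) into the plane: -12 + 84t = -24, so t = -1/7.
Intersection: (5, 5, -1) + (-1/7)·(-14, 56, 28) = (7, -3, -5).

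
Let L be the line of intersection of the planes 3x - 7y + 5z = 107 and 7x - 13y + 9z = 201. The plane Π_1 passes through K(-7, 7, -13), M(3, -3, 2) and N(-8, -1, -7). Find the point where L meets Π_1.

(3, -9, 7)

Direction of L: (3, -7, 5) × (7, -13, 9) = (2, 8, 10).
A point on L: solving the two plane equations with x = 1 gives (1, -17, -3).
KM = (10, -10, 15), KN = (-1, -8, 6); a normal to Π_1 is KM × KN = (60, -75, -90).
Using K: Π_1 has equation 60x - 75y - 90z = 225.
Substitute r = (1, -17, -3) + t(2, 8, 10) into the plane: 1605 + (-1380)t = 225, so t = 1.
Intersection: (1, -17, -3) + 1·(2, 8, 10) = (3, -9, 7).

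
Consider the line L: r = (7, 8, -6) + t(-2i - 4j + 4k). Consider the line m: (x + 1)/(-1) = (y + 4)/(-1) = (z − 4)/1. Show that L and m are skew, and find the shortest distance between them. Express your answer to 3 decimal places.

m has direction (-1, -1, 1) through (-1, -4, 4).
Common perpendicular direction n = (-2, -4, 4) × (-1, -1, 1) = (0, -2, -2).
With w = (-1, -4, 4) − (7, 8, -6) = (-8, -12, 10), w · n = 4.
Since n ≠ 0 the lines are not parallel, and w · n = 4 ≠ 0 so they do not intersect; hence they are skew.
Distance = |w · n| / |n| = |4| / √8 ≈ 1.414.

1.414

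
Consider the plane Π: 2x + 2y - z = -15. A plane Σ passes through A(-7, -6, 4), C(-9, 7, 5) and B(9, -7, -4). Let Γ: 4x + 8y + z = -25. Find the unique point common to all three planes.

AC = (-2, 13, 1), AB = (16, -1, -8); a normal to Σ is AC × AB = (-103, 0, -206).
Using A: Σ has equation -103x - 206z = -103.
Solving the 3×3 linear system 2x + 2y - z = -15, -103x - 206z = -103, 4x + 8y + z = -25 (e.g. by elimination or Cramer's rule, determinant = 2678) gives (-5, -1, 3).

(-5, -1, 3)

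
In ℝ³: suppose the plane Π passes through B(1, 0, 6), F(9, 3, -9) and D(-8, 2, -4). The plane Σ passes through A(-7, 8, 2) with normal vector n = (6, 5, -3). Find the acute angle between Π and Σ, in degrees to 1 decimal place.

59.0

BF = (8, 3, -15), BD = (-9, 2, -10); a normal to Π is BF × BD = (0, 215, 43).
Using B: Π has equation 215y + 43z = 258.
Σ: n·r = n·A gives 6x + 5y - 3z = -8.
cos θ = |n₁·n₂| / (|n₁||n₂|) = |946| / (√48074 · √70).
θ = arccos(0.51569) ≈ 59.0°.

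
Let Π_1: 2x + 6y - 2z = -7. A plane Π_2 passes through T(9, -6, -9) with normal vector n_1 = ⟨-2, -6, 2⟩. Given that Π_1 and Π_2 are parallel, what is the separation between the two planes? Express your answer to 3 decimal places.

1.055

Π_2: n_1·r = n_1·T gives -2x - 6y + 2z = 0.
Rescale Π_2 by 1/(-1): 2x + 6y - 2z = 0. Then distance = |-7 − 0| / √44 ≈ 1.055.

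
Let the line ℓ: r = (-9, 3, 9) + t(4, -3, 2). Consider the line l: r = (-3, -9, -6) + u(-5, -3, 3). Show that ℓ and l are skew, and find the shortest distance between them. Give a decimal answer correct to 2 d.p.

18.62

Common perpendicular direction n = (4, -3, 2) × (-5, -3, 3) = (-3, -22, -27).
With w = (-3, -9, -6) − (-9, 3, 9) = (6, -12, -15), w · n = 651.
Since n ≠ 0 the lines are not parallel, and w · n = 651 ≠ 0 so they do not intersect; hence they are skew.
Distance = |w · n| / |n| = |651| / √1222 ≈ 18.62.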